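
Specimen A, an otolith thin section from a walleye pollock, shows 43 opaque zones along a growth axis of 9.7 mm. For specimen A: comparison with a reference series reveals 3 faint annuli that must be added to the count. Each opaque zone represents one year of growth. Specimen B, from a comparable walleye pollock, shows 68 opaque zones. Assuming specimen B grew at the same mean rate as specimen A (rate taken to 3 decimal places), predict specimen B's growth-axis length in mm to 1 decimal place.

Specimen A: after corrections the count is 43 + 3 = 46 opaque zones.
A: 9.7 mm over 46 years gives 9.7 / 46 ≈ 0.211 mm/year.
For B, 0.211 mm/year × 68 years = 14.3 mm.

14.3 mm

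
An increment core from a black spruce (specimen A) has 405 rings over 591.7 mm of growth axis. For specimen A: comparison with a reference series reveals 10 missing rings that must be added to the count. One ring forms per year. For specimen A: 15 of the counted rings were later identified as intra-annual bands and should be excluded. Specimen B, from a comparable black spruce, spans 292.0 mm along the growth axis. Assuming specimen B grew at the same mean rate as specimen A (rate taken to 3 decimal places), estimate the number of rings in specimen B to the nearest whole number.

Specimen A: true ring count = 405 − 15 + 10 = 400.
A: 591.7 mm over 400 years gives 591.7 / 400 ≈ 1.479 mm/year.
B spans 292.0 / 1.479 = 197.43 years ≈ 197 rings.

197 rings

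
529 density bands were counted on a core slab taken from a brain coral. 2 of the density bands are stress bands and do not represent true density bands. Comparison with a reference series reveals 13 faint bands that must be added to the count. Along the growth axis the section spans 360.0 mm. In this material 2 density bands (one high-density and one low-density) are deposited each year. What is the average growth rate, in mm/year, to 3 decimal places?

1.333 mm/year

Adjusted count: 529 − 2 + 13 = 540 density bands.
Dividing by 2 density bands per year: 540 / 2 = 270 years.
360.0 mm over 270 years gives 360.0 / 270 ≈ 1.333 mm/year.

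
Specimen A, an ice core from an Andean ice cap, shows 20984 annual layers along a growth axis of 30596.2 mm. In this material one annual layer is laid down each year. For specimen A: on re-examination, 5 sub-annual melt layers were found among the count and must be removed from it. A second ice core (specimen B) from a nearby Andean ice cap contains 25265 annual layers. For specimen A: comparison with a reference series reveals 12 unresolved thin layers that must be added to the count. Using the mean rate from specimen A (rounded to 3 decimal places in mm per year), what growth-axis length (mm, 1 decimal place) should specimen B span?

Specimen A: true annual layer count = 20984 − 5 + 12 = 20991.
A: Extension rate ≈ 30596.2 / 20991 = 1.458 mm per year.
B's length ≈ 1.458 × 25265 = 36836.4 mm.

36836.4 mm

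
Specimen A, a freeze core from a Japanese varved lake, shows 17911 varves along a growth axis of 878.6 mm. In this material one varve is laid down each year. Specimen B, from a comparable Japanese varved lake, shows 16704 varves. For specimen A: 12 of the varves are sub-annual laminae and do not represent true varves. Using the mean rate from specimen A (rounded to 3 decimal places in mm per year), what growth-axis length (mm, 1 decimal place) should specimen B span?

818.5 mm

Specimen A: correcting the raw count gives 17911 − 12 = 17899 true varves.
A: Extension rate ≈ 878.6 / 17899 = 0.049 mm/year.
Length of B = 0.049 × 16704 = 818.5 mm.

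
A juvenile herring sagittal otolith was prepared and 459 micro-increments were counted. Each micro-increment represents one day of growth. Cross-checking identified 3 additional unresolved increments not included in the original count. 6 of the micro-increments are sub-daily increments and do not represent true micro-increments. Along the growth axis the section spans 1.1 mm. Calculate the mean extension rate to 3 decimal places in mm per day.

0.002 mm per day

True micro-increment count = 459 − 6 + 3 = 456.
1.1 mm over 456 days gives 1.1 / 456 ≈ 0.002 mm per day.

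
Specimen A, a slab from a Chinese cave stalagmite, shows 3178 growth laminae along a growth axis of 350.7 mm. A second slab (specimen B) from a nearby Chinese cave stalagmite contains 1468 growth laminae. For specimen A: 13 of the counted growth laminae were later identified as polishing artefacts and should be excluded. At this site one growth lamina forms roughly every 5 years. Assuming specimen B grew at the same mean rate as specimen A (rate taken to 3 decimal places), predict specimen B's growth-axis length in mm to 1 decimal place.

161.5 mm

Specimen A: after corrections the count is 3178 − 13 = 3165 growth laminae.
Specimen A: 3165 growth laminae at 5 years each span 3165 × 5 = 15825 years.
A: Mean rate = 350.7 mm / 15825 years ≈ 0.022 mm/year.
Specimen B: 1468 growth laminae at 5 years each span 1468 × 5 = 7340 years. For B, 0.022 mm/year × 7340 years = 161.5 mm.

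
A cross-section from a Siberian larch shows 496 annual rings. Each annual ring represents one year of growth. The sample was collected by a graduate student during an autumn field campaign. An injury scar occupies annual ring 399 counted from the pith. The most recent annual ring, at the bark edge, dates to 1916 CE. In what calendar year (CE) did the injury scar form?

Between annual ring 399 and the bark edge there are 496 − 399 = 97 annual rings.
The annual ring at the bark edge is 1916 CE, so the injury scar dates to 1916 − 97 = 1819 CE.

1819 CE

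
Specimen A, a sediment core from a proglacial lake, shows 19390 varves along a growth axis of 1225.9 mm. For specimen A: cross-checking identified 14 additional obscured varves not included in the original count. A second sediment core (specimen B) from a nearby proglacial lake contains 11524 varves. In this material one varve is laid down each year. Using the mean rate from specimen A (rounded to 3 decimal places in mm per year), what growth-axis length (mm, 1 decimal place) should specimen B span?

Specimen A: true varve count = 19390 + 14 = 19404.
A: Extension rate ≈ 1225.9 / 19404 = 0.063 mm/yr.
For B, 0.063 mm/year × 11524 years = 726.0 mm.

726.0 mm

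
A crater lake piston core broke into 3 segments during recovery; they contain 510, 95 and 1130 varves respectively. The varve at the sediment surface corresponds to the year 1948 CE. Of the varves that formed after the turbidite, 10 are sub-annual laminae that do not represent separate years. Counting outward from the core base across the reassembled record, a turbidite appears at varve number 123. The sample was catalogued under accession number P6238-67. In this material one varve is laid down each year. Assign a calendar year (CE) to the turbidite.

Total varves = 510 + 95 + 1130 = 1735.
1735 − 123 = 1612 varves lie beyond the turbidite toward the sediment surface.
Excluding 10 false varves: 1612 − 10 = 1602.
Counting back 1602 years from 1948 CE places the turbidite in 1948 − 1602 = 346 CE.

346 CE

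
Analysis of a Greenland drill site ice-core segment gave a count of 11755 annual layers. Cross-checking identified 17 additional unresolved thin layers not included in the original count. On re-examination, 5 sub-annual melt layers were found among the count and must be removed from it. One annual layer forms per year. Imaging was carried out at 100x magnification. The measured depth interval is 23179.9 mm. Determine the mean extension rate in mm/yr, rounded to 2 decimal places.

Adjusted count: 11755 − 5 + 17 = 11767 annual layers.
23179.9 mm over 11767 years gives 23179.9 / 11767 ≈ 1.97 mm/yr.

1.97 mm/yr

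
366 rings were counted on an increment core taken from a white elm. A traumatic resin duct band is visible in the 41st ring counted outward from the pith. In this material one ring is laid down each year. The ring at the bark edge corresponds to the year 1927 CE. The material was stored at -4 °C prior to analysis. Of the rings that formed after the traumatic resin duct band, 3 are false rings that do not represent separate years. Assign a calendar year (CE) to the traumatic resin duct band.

Between ring 41 and the bark edge there are 366 − 41 = 325 rings.
Excluding 3 false rings: 325 − 3 = 322.
1927 − 322 = 1605 CE.

1605 CE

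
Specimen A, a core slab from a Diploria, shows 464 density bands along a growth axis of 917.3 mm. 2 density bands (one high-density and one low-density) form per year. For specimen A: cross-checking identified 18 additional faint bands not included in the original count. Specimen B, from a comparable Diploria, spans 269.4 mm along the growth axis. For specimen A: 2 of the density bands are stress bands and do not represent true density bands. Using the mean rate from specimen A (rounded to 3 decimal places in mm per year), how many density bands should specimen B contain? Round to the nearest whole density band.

Specimen A: correcting the raw count gives 464 − 2 + 18 = 480 true density bands.
Specimen A: dividing by 2 density bands per year: 480 / 2 = 240 years.
A: 917.3 mm over 240 years gives 917.3 / 240 ≈ 3.822 mm/year.
B spans 269.4 / 3.822 = 70.49 years; at 2 density bands per year that is 70.49 × 2 ≈ 141 density bands.

141 density bands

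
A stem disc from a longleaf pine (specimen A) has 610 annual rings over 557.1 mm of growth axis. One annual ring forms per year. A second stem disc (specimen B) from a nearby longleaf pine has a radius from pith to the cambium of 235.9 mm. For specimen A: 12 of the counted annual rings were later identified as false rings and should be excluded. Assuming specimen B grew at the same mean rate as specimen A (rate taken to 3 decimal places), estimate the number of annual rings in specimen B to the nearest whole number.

Specimen A: after corrections the count is 610 − 12 = 598 annual rings.
A: Mean rate = 557.1 mm / 598 years ≈ 0.932 mm/yr.
B spans 235.9 / 0.932 = 253.11 years ≈ 253 annual rings.

253 annual rings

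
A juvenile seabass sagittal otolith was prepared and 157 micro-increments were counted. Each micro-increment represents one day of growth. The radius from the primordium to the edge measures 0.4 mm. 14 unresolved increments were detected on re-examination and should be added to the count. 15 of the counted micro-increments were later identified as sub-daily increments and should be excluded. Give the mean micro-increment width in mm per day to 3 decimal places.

Correcting the raw count gives 157 − 15 + 14 = 156 true micro-increments.
0.4 mm over 156 days gives 0.4 / 156 ≈ 0.003 mm per day.

0.003 mm per day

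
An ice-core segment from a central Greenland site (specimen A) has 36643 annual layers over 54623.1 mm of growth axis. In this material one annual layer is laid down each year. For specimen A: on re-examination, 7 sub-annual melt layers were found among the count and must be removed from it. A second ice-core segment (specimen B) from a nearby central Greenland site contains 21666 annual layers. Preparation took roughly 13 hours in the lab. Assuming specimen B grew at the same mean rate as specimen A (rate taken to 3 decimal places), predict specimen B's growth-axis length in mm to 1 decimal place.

32304.0 mm

Specimen A: after corrections the count is 36643 − 7 = 36636 annual layers.
A: Extension rate ≈ 54623.1 / 36636 = 1.491 mm per year.
Length of B = 1.491 × 21666 = 32304.0 mm.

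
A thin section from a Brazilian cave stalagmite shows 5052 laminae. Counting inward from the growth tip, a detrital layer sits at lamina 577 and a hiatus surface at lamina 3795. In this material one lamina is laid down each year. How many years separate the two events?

3218 years

The two markers are separated by 3795 − 577 = 3218 laminae.
At one lamina per year, 3218 years elapsed between them.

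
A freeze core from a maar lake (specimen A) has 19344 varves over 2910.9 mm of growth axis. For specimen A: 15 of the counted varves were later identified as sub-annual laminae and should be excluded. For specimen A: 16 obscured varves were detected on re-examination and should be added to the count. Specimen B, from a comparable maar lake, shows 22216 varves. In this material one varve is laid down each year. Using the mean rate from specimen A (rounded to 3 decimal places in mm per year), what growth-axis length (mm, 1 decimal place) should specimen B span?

Specimen A: adjusted count: 19344 − 15 + 16 = 19345 varves.
A: Extension rate ≈ 2910.9 / 19345 = 0.150 mm per year.
B's length ≈ 0.150 × 22216 = 3332.4 mm.

3332.4 mm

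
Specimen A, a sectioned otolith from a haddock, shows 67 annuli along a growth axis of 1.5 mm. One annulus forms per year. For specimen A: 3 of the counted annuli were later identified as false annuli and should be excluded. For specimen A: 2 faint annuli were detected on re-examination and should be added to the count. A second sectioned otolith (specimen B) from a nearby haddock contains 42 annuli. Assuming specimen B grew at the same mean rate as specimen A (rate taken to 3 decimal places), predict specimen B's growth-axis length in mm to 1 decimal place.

Specimen A: true annulus count = 67 − 3 + 2 = 66.
A: 1.5 mm over 66 years gives 1.5 / 66 ≈ 0.023 mm per year.
For B, 0.023 mm/year × 42 years = 1.0 mm.

1.0 mm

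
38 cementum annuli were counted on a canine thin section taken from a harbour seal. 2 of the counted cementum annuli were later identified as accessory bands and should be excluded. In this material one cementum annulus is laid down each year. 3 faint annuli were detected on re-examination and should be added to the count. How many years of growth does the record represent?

39 years

Correcting the raw count gives 38 − 2 + 3 = 39 true cementum annuli.
At one cementum annulus per year, that is 39 years.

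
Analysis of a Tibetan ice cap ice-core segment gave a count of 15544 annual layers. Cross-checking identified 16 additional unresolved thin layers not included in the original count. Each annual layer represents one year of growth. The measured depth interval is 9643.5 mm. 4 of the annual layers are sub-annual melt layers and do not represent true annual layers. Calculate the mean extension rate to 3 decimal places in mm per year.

Adjusted count: 15544 − 4 + 16 = 15556 annual layers.
Extension rate ≈ 9643.5 / 15556 = 0.620 mm per year.

0.620 mm per year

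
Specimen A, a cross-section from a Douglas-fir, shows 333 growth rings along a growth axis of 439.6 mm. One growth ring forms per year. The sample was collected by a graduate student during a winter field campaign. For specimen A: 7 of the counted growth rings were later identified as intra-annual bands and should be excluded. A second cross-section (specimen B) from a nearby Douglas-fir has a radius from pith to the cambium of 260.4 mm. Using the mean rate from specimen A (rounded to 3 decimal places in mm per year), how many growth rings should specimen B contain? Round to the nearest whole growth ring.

193 growth rings

Specimen A: after corrections the count is 333 − 7 = 326 growth rings.
A: Mean rate = 439.6 mm / 326 years ≈ 1.348 mm/yr.
Specimen B: 260.4 mm / 1.348 mm per year = 193.18 years ≈ 193 growth rings.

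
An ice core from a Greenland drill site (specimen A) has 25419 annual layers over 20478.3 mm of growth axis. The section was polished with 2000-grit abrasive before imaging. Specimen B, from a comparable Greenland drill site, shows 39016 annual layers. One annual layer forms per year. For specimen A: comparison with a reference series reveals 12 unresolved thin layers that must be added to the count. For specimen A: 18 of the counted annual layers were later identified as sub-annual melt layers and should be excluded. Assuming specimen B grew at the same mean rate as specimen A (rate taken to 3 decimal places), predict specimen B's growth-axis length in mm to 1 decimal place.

Specimen A: adjusted count: 25419 − 18 + 12 = 25413 annual layers.
A: Extension rate ≈ 20478.3 / 25413 = 0.806 mm per year.
B's length ≈ 0.806 × 39016 = 31446.9 mm.

31446.9 mm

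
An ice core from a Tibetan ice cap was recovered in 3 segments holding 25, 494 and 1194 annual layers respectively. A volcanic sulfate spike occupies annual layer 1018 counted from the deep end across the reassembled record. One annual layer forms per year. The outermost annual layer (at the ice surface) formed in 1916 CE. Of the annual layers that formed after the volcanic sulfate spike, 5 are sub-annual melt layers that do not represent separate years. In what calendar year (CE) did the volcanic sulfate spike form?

Total annual layers = 25 + 494 + 1194 = 1713.
The volcanic sulfate spike sits at annual layer 1018 from the deep end, so 1713 − 1018 = 695 annual layers formed after it.
Excluding 5 false annual layers: 695 − 5 = 690.
The annual layer at the ice surface is 1916 CE, so the volcanic sulfate spike dates to 1916 − 690 = 1226 CE.

1226 CE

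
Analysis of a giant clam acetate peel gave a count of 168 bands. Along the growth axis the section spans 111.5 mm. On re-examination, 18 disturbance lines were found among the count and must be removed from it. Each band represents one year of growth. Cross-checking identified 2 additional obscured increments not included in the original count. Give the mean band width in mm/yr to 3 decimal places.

0.734 mm/yr

True band count = 168 − 18 + 2 = 152.
111.5 mm over 152 years gives 111.5 / 152 ≈ 0.734 mm/yr.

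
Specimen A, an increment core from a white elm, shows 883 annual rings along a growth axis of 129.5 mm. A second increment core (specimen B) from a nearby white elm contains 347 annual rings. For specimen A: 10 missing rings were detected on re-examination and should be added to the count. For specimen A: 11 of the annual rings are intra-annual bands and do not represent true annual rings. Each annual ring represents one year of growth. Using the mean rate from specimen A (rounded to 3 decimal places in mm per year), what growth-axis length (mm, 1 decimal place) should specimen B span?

51.0 mm

Specimen A: after corrections the count is 883 − 11 + 10 = 882 annual rings.
A: 129.5 mm over 882 years gives 129.5 / 882 ≈ 0.147 mm/year.
For B, 0.147 mm/year × 347 years = 51.0 mm.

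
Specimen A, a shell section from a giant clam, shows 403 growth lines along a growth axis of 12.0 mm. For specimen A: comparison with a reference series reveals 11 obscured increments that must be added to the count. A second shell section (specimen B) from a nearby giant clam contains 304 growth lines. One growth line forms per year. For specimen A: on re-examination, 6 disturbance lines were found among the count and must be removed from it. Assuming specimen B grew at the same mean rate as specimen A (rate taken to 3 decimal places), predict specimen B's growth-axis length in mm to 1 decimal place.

8.8 mm

Specimen A: correcting the raw count gives 403 − 6 + 11 = 408 true growth lines.
A: Extension rate ≈ 12.0 / 408 = 0.029 mm/yr.
Length of B = 0.029 × 304 = 8.8 mm.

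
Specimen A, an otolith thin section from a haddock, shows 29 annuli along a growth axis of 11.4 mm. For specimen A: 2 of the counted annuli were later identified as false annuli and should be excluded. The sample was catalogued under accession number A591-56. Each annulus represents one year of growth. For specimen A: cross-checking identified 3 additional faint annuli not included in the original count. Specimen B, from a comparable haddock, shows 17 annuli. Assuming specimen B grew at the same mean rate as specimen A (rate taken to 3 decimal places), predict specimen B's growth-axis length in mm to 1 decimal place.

Specimen A: true annulus count = 29 − 2 + 3 = 30.
A: Mean rate = 11.4 mm / 30 years ≈ 0.380 mm per year.
B's length ≈ 0.380 × 17 = 6.5 mm.

6.5 mm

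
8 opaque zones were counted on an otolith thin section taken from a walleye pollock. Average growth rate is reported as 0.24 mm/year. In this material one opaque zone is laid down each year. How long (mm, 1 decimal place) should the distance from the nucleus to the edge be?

1.9 mm

8 years of growth are recorded.
Predicted length = 0.24 mm/year × 8 years = 1.9 mm.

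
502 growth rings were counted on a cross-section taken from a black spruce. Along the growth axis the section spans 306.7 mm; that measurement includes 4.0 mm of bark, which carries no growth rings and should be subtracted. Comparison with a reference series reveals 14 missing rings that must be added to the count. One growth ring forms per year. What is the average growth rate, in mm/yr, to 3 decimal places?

Correcting the raw count gives 502 + 14 = 516 true growth rings.
The growth record spans 306.7 − 4.0 = 302.7 mm.
Extension rate ≈ 302.7 / 516 = 0.587 mm/yr.

0.587 mm/yr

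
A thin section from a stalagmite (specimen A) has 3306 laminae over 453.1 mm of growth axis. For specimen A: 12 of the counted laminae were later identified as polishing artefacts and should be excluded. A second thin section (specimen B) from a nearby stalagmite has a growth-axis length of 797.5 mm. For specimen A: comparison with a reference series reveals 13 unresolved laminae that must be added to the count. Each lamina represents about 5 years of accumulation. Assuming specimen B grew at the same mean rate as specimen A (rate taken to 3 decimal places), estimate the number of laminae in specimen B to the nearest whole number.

Specimen A: true lamina count = 3306 − 12 + 13 = 3307.
Specimen A: at 5 years per lamina, 3307 × 5 = 16535 years.
A: 453.1 mm over 16535 years gives 453.1 / 16535 ≈ 0.027 mm per year.
B spans 797.5 / 0.027 = 29537.04 years; at 5 years per lamina that is 29537.04 / 5 ≈ 5907 laminae.

5907 laminae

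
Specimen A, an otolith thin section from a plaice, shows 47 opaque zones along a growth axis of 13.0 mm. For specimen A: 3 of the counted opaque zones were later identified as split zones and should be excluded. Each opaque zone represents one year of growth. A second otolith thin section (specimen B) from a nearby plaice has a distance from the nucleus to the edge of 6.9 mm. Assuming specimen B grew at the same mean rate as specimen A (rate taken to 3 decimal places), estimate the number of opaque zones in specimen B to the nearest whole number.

Specimen A: true opaque zone count = 47 − 3 = 44.
A: Extension rate ≈ 13.0 / 44 = 0.295 mm/year.
For B, 6.9 / 0.295 = 23.39 years ≈ 23 opaque zones.

23 opaque zones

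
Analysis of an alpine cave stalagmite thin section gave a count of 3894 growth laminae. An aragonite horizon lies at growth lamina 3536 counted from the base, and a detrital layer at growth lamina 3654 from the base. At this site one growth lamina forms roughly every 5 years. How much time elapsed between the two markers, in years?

590 years

3654 − 3536 = 118 growth laminae lie between the two events.
Multiplying by 5 years per growth lamina: 118 × 5 = 590 years.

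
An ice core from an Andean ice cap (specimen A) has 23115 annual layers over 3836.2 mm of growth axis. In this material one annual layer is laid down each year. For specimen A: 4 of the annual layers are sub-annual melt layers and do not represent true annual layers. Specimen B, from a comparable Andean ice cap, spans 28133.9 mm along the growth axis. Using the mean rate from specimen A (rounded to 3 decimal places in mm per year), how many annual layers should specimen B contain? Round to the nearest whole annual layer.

Specimen A: adjusted count: 23115 − 4 = 23111 annual layers.
A: Mean rate = 3836.2 mm / 23111 years ≈ 0.166 mm/yr.
For B, 28133.9 / 0.166 = 169481.33 years ≈ 169481 annual layers.

169481 annual layers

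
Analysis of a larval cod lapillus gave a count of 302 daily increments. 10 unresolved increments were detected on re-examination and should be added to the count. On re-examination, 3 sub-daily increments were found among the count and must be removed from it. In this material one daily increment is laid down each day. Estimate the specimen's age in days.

309 days

Correcting the raw count gives 302 − 3 + 10 = 309 true daily increments.
At one daily increment per day, that is 309 days.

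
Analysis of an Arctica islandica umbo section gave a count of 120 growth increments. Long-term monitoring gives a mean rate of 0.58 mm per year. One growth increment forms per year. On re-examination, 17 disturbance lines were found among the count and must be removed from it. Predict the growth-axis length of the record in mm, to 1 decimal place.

59.7 mm

Adjusted count: 120 − 17 = 103 growth increments.
Length ≈ 0.58 × 103 = 59.7 mm.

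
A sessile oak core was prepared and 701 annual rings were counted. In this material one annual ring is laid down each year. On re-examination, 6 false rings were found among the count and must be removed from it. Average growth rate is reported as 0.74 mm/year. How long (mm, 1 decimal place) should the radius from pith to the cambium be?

Adjusted count: 701 − 6 = 695 annual rings.
Length ≈ 0.74 × 695 = 514.3 mm.

514.3 mm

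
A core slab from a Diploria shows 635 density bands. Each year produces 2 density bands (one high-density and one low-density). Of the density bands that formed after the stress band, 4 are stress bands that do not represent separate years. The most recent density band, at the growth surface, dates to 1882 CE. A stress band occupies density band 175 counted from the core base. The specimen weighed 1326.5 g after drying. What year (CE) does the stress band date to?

1654 CE

Between density band 175 and the growth surface there are 635 − 175 = 460 density bands.
Removing the 4 false density bands leaves 460 − 4 = 456 true density bands beyond the stress band.
Dividing by 2 density bands per year: 456 / 2 = 228 years.
Counting back 228 years from 1882 CE places the stress band in 1882 − 228 = 1654 CE.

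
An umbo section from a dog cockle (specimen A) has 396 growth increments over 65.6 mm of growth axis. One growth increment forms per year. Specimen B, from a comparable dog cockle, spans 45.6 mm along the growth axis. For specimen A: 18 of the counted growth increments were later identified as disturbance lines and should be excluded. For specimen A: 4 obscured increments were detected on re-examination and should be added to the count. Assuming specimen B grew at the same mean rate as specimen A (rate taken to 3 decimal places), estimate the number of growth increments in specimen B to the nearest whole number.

265 growth increments

Specimen A: true growth increment count = 396 − 18 + 4 = 382.
A: Mean rate = 65.6 mm / 382 years ≈ 0.172 mm per year.
For B, 45.6 / 0.172 = 265.12 years ≈ 265 growth increments.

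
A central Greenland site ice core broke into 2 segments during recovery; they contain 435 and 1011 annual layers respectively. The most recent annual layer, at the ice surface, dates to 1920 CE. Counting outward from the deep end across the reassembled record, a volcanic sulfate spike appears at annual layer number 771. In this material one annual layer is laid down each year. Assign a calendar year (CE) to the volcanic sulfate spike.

1245 CE

Total annual layers = 435 + 1011 = 1446.
1446 − 771 = 675 annual layers lie beyond the volcanic sulfate spike toward the ice surface.
Counting back 675 years from 1920 CE places the volcanic sulfate spike in 1920 − 675 = 1245 CE.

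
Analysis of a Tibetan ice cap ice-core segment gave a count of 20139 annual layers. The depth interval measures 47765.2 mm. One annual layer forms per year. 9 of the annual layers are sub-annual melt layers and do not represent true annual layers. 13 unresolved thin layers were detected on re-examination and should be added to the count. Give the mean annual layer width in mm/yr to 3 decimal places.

True annual layer count = 20139 − 9 + 13 = 20143.
47765.2 mm over 20143 years gives 47765.2 / 20143 ≈ 2.371 mm/yr.

2.371 mm/yr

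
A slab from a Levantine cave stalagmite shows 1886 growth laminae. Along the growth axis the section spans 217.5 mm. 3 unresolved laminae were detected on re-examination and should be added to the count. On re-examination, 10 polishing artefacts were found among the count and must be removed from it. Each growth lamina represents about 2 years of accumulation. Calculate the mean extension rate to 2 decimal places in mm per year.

After corrections the count is 1886 − 10 + 3 = 1879 growth laminae.
1879 growth laminae at 2 years each span 1879 × 2 = 3758 years.
Mean rate = 217.5 mm / 3758 years ≈ 0.06 mm per year.

0.06 mm per year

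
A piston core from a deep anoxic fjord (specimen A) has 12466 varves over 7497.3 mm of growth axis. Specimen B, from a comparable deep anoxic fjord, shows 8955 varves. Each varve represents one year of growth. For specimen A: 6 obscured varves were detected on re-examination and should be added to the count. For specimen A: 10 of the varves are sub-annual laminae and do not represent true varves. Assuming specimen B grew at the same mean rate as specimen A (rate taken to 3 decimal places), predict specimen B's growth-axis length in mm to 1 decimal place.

5390.9 mm

Specimen A: after corrections the count is 12466 − 10 + 6 = 12462 varves.
A: 7497.3 mm over 12462 years gives 7497.3 / 12462 ≈ 0.602 mm/year.
B's length ≈ 0.602 × 8955 = 5390.9 mm.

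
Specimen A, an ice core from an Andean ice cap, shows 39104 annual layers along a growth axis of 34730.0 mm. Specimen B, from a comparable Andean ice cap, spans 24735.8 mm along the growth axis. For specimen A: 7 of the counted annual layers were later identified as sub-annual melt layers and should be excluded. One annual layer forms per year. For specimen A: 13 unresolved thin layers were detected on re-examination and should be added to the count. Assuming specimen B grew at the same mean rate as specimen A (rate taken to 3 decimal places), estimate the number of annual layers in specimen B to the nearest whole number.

27856 annual layers

Specimen A: true annual layer count = 39104 − 7 + 13 = 39110.
A: Mean rate = 34730.0 mm / 39110 years ≈ 0.888 mm/year.
For B, 24735.8 / 0.888 = 27855.63 years ≈ 27856 annual layers.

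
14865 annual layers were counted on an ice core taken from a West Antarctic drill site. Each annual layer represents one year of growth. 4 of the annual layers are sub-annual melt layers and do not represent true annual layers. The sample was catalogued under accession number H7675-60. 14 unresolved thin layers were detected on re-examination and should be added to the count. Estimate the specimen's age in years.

Correcting the raw count gives 14865 − 4 + 14 = 14875 true annual layers.
With a one-to-one annual layer periodicity this is 14875 years.

14875 years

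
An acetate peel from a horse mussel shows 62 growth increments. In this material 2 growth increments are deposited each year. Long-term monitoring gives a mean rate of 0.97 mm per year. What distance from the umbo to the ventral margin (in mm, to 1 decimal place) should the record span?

30.1 mm

62 growth increments at 2 per year is 62 / 2 = 31 years.
31 years at 0.97 mm/year gives 0.97 × 31 = 30.1 mm.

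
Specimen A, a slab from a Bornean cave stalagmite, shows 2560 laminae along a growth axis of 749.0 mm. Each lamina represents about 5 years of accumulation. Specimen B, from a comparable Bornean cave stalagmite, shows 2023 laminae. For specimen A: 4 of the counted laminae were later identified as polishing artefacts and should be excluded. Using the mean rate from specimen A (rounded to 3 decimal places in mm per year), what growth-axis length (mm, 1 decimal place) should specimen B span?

596.8 mm

Specimen A: adjusted count: 2560 − 4 = 2556 laminae.
Specimen A: 2556 laminae at 5 years each span 2556 × 5 = 12780 years.
A: Mean rate = 749.0 mm / 12780 years ≈ 0.059 mm/yr.
Specimen B: at 5 years per lamina, 2023 × 5 = 10115 years. B's length ≈ 0.059 × 10115 = 596.8 mm.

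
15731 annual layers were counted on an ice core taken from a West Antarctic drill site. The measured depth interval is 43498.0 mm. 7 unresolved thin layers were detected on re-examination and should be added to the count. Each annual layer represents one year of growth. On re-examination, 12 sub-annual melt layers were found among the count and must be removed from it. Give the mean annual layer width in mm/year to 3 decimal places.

2.766 mm/year

Adjusted count: 15731 − 12 + 7 = 15726 annual layers.
43498.0 mm over 15726 years gives 43498.0 / 15726 ≈ 2.766 mm/year.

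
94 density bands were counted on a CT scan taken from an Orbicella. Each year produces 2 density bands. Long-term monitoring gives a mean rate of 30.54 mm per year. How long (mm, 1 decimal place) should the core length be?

1435.4 mm

Dividing by 2 density bands per year: 94 / 2 = 47 years.
Predicted length = 30.54 mm/year × 47 years = 1435.4 mm.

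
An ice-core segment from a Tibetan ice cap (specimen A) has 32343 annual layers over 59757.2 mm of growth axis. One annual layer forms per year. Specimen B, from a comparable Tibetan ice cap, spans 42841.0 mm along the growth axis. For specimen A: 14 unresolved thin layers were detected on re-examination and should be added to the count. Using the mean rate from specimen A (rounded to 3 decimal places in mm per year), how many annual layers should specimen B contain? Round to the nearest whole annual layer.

23195 annual layers

Specimen A: after corrections the count is 32343 + 14 = 32357 annual layers.
A: 59757.2 mm over 32357 years gives 59757.2 / 32357 ≈ 1.847 mm/yr.
For B, 42841.0 / 1.847 = 23194.91 years ≈ 23195 annual layers.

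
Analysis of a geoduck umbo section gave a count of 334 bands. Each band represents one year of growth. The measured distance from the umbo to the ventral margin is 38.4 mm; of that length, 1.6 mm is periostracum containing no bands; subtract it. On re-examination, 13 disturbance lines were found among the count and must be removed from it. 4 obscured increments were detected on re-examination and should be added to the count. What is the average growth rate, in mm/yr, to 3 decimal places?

0.113 mm/yr

Correcting the raw count gives 334 − 13 + 4 = 325 true bands.
Net length = 38.4 − 1.6 = 36.8 mm.
36.8 mm over 325 years gives 36.8 / 325 ≈ 0.113 mm/yr.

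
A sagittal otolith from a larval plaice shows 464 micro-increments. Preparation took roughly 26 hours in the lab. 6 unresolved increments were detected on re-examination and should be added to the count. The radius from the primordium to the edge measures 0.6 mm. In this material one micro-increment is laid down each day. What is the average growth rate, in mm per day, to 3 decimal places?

0.001 mm per day

True micro-increment count = 464 + 6 = 470.
Mean rate = 0.6 mm / 470 days ≈ 0.001 mm per day.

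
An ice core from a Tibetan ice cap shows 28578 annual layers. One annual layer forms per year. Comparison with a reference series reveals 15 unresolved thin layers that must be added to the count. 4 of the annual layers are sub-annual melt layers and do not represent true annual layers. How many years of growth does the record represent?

Adjusted count: 28578 − 4 + 15 = 28589 annual layers.
At one annual layer per year, that is 28589 years.

28589 years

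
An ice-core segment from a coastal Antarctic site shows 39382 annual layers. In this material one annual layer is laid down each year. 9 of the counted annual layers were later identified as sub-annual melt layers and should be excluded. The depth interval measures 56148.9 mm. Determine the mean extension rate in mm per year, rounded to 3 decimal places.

1.426 mm per year

After corrections the count is 39382 − 9 = 39373 annual layers.
Mean rate = 56148.9 mm / 39373 years ≈ 1.426 mm per year.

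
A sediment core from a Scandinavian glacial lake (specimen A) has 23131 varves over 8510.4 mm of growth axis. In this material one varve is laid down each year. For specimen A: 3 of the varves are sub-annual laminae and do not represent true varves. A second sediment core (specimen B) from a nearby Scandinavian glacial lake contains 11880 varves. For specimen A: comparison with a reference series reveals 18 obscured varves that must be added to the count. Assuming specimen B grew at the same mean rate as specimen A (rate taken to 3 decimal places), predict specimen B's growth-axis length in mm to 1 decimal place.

Specimen A: after corrections the count is 23131 − 3 + 18 = 23146 varves.
A: 8510.4 mm over 23146 years gives 8510.4 / 23146 ≈ 0.368 mm/year.
Length of B = 0.368 × 11880 = 4371.8 mm.

4371.8 mm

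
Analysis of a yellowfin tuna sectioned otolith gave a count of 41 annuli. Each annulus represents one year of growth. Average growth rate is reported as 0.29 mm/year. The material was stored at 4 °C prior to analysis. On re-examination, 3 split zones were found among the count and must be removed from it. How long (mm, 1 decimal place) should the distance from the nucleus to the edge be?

After corrections the count is 41 − 3 = 38 annuli.
Length ≈ 0.29 × 38 = 11.0 mm.

11.0 mm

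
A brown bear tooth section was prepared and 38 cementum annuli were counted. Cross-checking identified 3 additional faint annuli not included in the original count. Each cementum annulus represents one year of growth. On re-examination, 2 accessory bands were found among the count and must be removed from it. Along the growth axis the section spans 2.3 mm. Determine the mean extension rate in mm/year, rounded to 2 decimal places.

Correcting the raw count gives 38 − 2 + 3 = 39 true cementum annuli.
Mean rate = 2.3 mm / 39 years ≈ 0.06 mm/year.

0.06 mm/year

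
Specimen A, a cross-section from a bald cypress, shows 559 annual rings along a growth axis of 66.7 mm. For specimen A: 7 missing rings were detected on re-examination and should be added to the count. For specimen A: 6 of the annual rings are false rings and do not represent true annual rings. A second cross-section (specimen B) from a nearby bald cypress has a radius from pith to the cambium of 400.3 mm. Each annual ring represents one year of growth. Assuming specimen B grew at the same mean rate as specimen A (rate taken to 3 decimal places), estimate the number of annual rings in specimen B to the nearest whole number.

3364 annual rings

Specimen A: true annual ring count = 559 − 6 + 7 = 560.
A: Extension rate ≈ 66.7 / 560 = 0.119 mm/yr.
B spans 400.3 / 0.119 = 3363.87 years ≈ 3364 annual rings.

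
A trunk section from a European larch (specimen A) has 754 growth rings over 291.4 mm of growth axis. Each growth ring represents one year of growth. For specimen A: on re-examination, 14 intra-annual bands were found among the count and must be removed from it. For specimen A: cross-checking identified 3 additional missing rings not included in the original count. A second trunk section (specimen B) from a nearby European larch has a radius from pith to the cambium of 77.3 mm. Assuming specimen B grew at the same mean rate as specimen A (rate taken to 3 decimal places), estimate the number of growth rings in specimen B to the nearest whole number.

Specimen A: correcting the raw count gives 754 − 14 + 3 = 743 true growth rings.
A: 291.4 mm over 743 years gives 291.4 / 743 ≈ 0.392 mm/year.
For B, 77.3 / 0.392 = 197.19 years ≈ 197 growth rings.

197 growth rings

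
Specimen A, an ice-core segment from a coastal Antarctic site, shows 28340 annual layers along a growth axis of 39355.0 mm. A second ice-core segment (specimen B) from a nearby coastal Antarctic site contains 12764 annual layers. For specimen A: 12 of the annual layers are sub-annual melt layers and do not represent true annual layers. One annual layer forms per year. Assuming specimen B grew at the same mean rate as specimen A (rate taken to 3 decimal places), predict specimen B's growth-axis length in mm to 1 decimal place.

17729.2 mm

Specimen A: adjusted count: 28340 − 12 = 28328 annual layers.
A: 39355.0 mm over 28328 years gives 39355.0 / 28328 ≈ 1.389 mm/year.
For B, 1.389 mm/year × 12764 years = 17729.2 mm.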